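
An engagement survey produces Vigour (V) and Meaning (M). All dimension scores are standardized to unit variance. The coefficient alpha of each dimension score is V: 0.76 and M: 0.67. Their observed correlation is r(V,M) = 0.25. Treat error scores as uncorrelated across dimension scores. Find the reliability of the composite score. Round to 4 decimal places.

0.7720

Var(V+M) = 2 + 2·[0.25] = 2 + 0.5 = 2.5.
With uncorrelated errors the cross-covariances are all true-score covariance, so they carry over unchanged; only the diagonal terms shrink to ρᵢσᵢ².
True-score variance = [0.76 + 0.67] + 0.5 = 1.43 + 0.5 = 1.93.
Reliability = 1.93 / 2.5 = 0.7720.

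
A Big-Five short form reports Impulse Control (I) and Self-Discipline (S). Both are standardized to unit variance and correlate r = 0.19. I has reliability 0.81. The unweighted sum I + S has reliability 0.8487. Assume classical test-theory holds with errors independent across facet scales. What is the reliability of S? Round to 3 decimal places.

Var(I+S) = 2 + 2·0.19 = 2.380.
True-score variance = ρ_I + ρ_S + 2·0.19, so 0.8487 = (0.81 + ρ_S + 0.38) / 2.380.
ρ_S = 0.8487·2.380 − 0.81 − 0.38 = 0.830.

0.830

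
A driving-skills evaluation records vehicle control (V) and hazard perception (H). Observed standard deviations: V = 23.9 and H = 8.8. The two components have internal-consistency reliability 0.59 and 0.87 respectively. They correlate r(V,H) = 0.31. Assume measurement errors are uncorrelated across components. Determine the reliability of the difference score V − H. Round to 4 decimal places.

Var(V−H) = 23.9² + 8.8² − 2·23.9·8.8·0.31 = 648.65 − 130.398 = 518.252.
Under uncorrelated errors the observed covariances equal the true-score covariances, so only the own-variance terms attenuate.
True-score variance = [23.9²·0.59 + 8.8²·0.87] − 130.398 = 404.387 − 130.398 = 273.988.
Reliability = 273.988 / 518.252 = 0.5287.

0.5287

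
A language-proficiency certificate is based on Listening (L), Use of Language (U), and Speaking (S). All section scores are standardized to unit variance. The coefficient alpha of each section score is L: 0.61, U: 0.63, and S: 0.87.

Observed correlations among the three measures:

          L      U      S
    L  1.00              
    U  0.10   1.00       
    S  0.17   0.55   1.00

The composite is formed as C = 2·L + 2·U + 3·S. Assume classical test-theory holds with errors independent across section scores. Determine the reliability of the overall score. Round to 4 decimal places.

Var(C) = 2² + 2² + 3² + 2·[4·0.10 + 6·0.17 + 6·0.55] = 17 + 9.44 = 26.44.
Under uncorrelated errors the observed covariances equal the true-score covariances, so only the own-variance terms attenuate.
True-score variance = [2²·0.61 + 2²·0.63 + 3²·0.87] + 9.44 = 12.79 + 9.44 = 22.23.
Reliability = 22.23 / 26.44 = 0.8408.

0.8408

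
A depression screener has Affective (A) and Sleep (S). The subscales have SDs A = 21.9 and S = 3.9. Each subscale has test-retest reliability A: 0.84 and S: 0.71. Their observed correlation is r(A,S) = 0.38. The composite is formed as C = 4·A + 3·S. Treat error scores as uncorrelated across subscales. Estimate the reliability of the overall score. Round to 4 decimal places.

Var(C) = 4²·21.9² + 3²·3.9² + 2·[12·21.9·3.9·0.38] = 7810.65 + 778.939 = 8589.59.
With uncorrelated errors the cross-covariances are all true-score covariance, so they carry over unchanged; only the diagonal terms shrink to ρᵢσᵢ².
True-score variance = [4²·21.9²·0.84 + 3²·3.9²·0.71] + 778.939 = 6543.15 + 778.939 = 7322.09.
Reliability = 7322.09 / 8589.59 = 0.8524.

0.8524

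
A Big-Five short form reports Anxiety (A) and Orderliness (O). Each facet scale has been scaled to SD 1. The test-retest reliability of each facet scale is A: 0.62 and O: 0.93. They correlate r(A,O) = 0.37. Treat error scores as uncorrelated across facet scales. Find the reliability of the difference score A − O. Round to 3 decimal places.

0.643

Var(A−O) = 1 + 1 − 2·0.37 = 2 − 0.74 = 1.26.
With uncorrelated errors the cross-covariances are all true-score covariance, so they carry over unchanged; only the diagonal terms shrink to ρᵢσᵢ².
True-score variance = [0.62 + 0.93] − 0.74 = 1.55 − 0.74 = 0.81.
Reliability = 0.81 / 1.26 = 0.643.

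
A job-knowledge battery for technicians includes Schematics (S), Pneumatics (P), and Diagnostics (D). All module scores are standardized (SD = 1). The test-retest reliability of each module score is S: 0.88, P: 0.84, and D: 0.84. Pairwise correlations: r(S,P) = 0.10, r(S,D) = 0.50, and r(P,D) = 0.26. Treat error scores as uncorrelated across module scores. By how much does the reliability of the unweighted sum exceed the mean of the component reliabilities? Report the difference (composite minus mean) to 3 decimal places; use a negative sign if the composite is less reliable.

Var(sum) = 3 + 1.72 = 4.72; true-score variance = 2.56 + 1.72 = 4.28; composite reliability = 0.9068.
Mean component reliability = 0.8533.
Difference = 0.9068 − 0.8533 = 0.053.

0.053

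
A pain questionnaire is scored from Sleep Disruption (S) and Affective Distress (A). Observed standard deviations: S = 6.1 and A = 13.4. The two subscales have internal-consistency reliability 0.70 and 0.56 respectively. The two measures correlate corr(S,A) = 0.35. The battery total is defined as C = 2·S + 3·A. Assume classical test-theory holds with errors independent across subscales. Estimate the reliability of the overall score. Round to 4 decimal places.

0.6415

Var(C) = 2²·6.1² + 3²·13.4² + 2·[6·6.1·13.4·0.35] = 1764.88 + 343.308 = 2108.19.
Under uncorrelated errors the observed covariances equal the true-score covariances, so only the own-variance terms attenuate.
True-score variance = [2²·6.1²·0.70 + 3²·13.4²·0.56] + 343.308 = 1009.17 + 343.308 = 1352.48.
Reliability = 1352.48 / 2108.19 = 0.6415.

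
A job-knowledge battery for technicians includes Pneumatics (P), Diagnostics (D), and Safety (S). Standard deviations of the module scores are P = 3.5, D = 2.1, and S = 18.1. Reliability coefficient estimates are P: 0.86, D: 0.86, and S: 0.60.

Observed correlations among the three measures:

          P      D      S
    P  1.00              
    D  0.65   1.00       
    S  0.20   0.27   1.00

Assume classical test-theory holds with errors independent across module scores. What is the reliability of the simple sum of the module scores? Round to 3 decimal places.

0.666

Var(P+D+S) = 3.5² + 2.1² + 18.1² + 2·[3.5·2.1·0.65 + 3.5·18.1·0.20 + 2.1·18.1·0.27] = 344.27 + 55.4204 = 399.69.
Under uncorrelated errors the observed covariances equal the true-score covariances, so only the own-variance terms attenuate.
True-score variance = [3.5²·0.86 + 2.1²·0.86 + 18.1²·0.60] + 55.4204 = 210.894 + 55.4204 = 266.314.
Reliability = 266.314 / 399.69 = 0.666.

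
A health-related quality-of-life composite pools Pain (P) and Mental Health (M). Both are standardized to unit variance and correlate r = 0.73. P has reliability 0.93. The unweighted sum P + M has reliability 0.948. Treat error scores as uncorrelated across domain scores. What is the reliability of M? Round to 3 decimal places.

0.890

Var(P+M) = 2 + 2·0.73 = 3.460.
True-score variance = ρ_P + ρ_M + 2·0.73, so 0.948 = (0.93 + ρ_M + 1.46) / 3.460.
ρ_M = 0.948·3.460 − 0.93 − 1.46 = 0.890.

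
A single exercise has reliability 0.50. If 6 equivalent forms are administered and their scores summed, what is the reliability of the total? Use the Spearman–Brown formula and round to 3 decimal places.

ρ_k = kρ / (1 + (k−1)ρ) = 6·0.50 / (1 + 5·0.50) = 3.000 / 3.500 = 0.857.

0.857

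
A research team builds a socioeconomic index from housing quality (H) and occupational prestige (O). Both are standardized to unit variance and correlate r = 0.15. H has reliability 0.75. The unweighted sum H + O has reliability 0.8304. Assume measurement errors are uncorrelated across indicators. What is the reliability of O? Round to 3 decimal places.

Var(H+O) = 2 + 2·0.15 = 2.300.
True-score variance = ρ_H + ρ_O + 2·0.15, so 0.8304 = (0.75 + ρ_O + 0.30) / 2.300.
ρ_O = 0.8304·2.300 − 0.75 − 0.30 = 0.860.

0.860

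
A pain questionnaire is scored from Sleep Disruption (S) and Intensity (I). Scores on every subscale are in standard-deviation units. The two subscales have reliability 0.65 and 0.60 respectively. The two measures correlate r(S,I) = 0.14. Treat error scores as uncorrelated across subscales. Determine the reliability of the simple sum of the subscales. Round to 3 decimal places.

0.671

Var(S+I) = 2 + 2·[0.14] = 2 + 0.28 = 2.28.
With uncorrelated errors the cross-covariances are all true-score covariance, so they carry over unchanged; only the diagonal terms shrink to ρᵢσᵢ².
True-score variance = [0.65 + 0.60] + 0.28 = 1.25 + 0.28 = 1.53.
Reliability = 1.53 / 2.28 = 0.671.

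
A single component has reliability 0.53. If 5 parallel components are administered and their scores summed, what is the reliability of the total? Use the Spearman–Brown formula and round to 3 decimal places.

ρ_k = kρ / (1 + (k−1)ρ) = 5·0.53 / (1 + 4·0.53) = 2.650 / 3.120 = 0.849.

0.849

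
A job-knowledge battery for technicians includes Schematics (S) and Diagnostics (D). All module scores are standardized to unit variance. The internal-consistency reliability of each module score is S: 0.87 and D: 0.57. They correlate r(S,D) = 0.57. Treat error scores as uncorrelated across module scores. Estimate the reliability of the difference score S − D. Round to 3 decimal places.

Var(S−D) = 1 + 1 − 2·0.57 = 2 − 1.14 = 0.86.
Because errors are independent across components, Cov(Tᵢ,Tⱼ) = Cov(Xᵢ,Xⱼ); the off-diagonal part of the true-score variance is the same as above.
True-score variance = [0.87 + 0.57] − 1.14 = 1.44 − 1.14 = 0.3.
Reliability = 0.3 / 0.86 = 0.349.

0.349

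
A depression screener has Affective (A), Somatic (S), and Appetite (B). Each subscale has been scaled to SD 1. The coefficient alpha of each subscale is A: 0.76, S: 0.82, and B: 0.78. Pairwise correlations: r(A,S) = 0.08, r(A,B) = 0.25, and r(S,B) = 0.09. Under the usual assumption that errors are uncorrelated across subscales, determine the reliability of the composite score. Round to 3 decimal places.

Var(A+S+B) = 3 + 2·[0.08 + 0.25 + 0.09] = 3 + 0.84 = 3.84.
With uncorrelated errors the cross-covariances are all true-score covariance, so they carry over unchanged; only the diagonal terms shrink to ρᵢσᵢ².
True-score variance = [0.76 + 0.82 + 0.78] + 0.84 = 2.36 + 0.84 = 3.2.
Reliability = 3.2 / 3.84 = 0.833.

0.833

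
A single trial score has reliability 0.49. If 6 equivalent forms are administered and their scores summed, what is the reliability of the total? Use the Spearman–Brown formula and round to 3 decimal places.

ρ_k = kρ / (1 + (k−1)ρ) = 6·0.49 / (1 + 5·0.49) = 2.940 / 3.450 = 0.852.

0.852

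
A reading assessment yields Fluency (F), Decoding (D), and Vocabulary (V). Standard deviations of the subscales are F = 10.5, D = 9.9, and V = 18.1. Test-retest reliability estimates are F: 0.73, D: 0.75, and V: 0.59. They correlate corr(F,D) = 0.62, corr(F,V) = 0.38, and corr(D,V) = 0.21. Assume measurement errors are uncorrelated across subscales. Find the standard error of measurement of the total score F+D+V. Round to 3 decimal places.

13.733

Var(total) = 535.87 + 348.596 = 884.466.
True-score variance = 347.28 + 348.596 = 695.876, so reliability = 0.7868.
Error variance = 884.466 − 695.876 = 188.59; SEM = √188.59 = 13.733.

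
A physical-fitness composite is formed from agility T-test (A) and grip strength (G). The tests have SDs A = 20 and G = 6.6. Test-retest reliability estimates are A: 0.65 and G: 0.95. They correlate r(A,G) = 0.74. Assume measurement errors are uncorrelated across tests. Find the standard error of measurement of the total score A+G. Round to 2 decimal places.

11.92

Var(total) = 443.56 + 195.36 = 638.92.
True-score variance = 301.382 + 195.36 = 496.742, so reliability = 0.7775.
Error variance = 638.92 − 496.742 = 142.178; SEM = √142.178 = 11.92.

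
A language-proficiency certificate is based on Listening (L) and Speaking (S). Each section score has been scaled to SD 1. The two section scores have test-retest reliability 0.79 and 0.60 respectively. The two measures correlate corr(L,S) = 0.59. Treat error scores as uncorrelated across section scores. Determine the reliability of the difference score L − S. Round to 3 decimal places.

Var(L−S) = 1 + 1 − 2·0.59 = 2 − 1.18 = 0.82.
Under uncorrelated errors the observed covariances equal the true-score covariances, so only the own-variance terms attenuate.
True-score variance = [0.79 + 0.60] − 1.18 = 1.39 − 1.18 = 0.21.
Reliability = 0.21 / 0.82 = 0.256.

0.256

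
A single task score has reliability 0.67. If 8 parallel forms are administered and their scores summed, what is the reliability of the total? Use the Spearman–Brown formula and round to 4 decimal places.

ρ_k = kρ / (1 + (k−1)ρ) = 8·0.67 / (1 + 7·0.67) = 5.360 / 5.690 = 0.9420.

0.9420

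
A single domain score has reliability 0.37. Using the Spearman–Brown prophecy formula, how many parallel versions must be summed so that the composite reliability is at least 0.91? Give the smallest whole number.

k ≥ ρ*(1−ρ₁)/(ρ₁(1−ρ*)) = 0.91·0.63 / (0.37·0.09) = 17.216.
Smallest integer k = 18.

18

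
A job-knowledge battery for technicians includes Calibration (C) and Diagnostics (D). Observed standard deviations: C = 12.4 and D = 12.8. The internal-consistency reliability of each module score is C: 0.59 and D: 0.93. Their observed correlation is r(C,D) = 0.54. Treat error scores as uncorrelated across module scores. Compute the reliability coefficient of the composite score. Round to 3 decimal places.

0.848

Var(C+D) = 12.4² + 12.8² + 2·[12.4·12.8·0.54] = 317.6 + 171.418 = 489.018.
Because errors are independent across components, Cov(Tᵢ,Tⱼ) = Cov(Xᵢ,Xⱼ); the off-diagonal part of the true-score variance is the same as above.
True-score variance = [12.4²·0.59 + 12.8²·0.93] + 171.418 = 243.09 + 171.418 = 414.507.
Reliability = 414.507 / 489.018 = 0.848.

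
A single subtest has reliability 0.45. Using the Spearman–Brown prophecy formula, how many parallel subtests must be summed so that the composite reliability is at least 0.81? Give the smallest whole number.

k ≥ ρ*(1−ρ₁)/(ρ₁(1−ρ*)) = 0.81·0.55 / (0.45·0.19) = 5.211.
Smallest integer k = 6.

6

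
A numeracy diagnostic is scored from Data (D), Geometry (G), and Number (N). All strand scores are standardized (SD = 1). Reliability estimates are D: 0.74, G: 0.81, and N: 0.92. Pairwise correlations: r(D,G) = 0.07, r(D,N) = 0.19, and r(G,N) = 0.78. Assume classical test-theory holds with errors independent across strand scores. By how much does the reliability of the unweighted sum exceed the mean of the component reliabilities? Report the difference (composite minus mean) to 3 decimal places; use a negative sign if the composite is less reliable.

0.072

Var(sum) = 3 + 2.08 = 5.08; true-score variance = 2.47 + 2.08 = 4.55; composite reliability = 0.8957.
Mean component reliability = 0.8233.
Difference = 0.8957 − 0.8233 = 0.072.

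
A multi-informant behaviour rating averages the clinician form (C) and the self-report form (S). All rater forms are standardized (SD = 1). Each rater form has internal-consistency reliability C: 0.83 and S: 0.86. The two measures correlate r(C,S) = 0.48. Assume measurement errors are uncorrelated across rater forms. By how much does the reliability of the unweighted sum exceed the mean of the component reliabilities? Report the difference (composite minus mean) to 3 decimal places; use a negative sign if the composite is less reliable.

0.050

Var(sum) = 2 + 0.96 = 2.96; true-score variance = 1.69 + 0.96 = 2.65; composite reliability = 0.8953.
Mean component reliability = 0.8450.
Difference = 0.8953 − 0.8450 = 0.050.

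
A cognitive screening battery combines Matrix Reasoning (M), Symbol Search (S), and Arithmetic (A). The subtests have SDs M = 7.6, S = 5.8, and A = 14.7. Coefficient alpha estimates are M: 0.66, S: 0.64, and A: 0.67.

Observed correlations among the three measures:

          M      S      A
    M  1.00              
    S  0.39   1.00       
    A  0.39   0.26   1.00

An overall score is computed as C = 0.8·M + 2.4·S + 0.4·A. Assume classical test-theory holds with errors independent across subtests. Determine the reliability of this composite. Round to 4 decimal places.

0.7667

Var(C) = 0.8²·7.6² + 2.4²·5.8² + 0.4²·14.7² + 2·[1.92·7.6·5.8·0.39 + 0.32·7.6·14.7·0.39 + 0.96·5.8·14.7·0.26] = 265.307 + 136.461 = 401.769.
Under uncorrelated errors the observed covariances equal the true-score covariances, so only the own-variance terms attenuate.
True-score variance = [0.8²·7.6²·0.66 + 2.4²·5.8²·0.64 + 0.4²·14.7²·0.67] + 136.461 = 171.573 + 136.461 = 308.034.
Reliability = 308.034 / 401.769 = 0.7667.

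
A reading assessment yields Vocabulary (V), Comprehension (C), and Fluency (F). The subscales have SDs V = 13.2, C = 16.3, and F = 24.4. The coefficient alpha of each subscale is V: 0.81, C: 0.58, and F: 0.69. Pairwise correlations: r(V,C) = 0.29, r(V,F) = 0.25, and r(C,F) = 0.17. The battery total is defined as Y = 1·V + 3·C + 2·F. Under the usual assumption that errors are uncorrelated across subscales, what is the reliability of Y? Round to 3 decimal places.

0.725

Var(Y) = 13.2² + 3²·16.3² + 2²·24.4² + 2·[3·13.2·16.3·0.29 + 2·13.2·24.4·0.25 + 6·16.3·24.4·0.17] = 4946.89 + 1507.81 = 6454.7.
Because errors are independent across components, Cov(Tᵢ,Tⱼ) = Cov(Xᵢ,Xⱼ); the off-diagonal part of the true-score variance is the same as above.
True-score variance = [13.2²·0.81 + 3²·16.3²·0.58 + 2²·24.4²·0.69] + 1507.81 = 3171.23 + 1507.81 = 4679.04.
Reliability = 4679.04 / 6454.7 = 0.725.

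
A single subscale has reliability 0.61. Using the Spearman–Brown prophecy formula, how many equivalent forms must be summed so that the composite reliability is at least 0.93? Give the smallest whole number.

9

k ≥ ρ*(1−ρ₁)/(ρ₁(1−ρ*)) = 0.93·0.39 / (0.61·0.07) = 8.494.
Smallest integer k = 9.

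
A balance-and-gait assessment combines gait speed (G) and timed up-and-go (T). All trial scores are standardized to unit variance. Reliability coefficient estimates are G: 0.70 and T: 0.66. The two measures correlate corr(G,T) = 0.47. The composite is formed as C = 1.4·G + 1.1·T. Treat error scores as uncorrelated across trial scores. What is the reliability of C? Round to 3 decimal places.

0.784

Var(C) = 1.4² + 1.1² + 2·[1.54·0.47] = 3.17 + 1.4476 = 4.6176.
Because errors are independent across components, Cov(Tᵢ,Tⱼ) = Cov(Xᵢ,Xⱼ); the off-diagonal part of the true-score variance is the same as above.
True-score variance = [1.4²·0.70 + 1.1²·0.66] + 1.4476 = 2.1706 + 1.4476 = 3.6182.
Reliability = 3.6182 / 4.6176 = 0.784.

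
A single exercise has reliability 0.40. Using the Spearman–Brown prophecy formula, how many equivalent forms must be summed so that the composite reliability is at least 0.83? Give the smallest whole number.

8

k ≥ ρ*(1−ρ₁)/(ρ₁(1−ρ*)) = 0.83·0.60 / (0.40·0.17) = 7.324.
Smallest integer k = 8.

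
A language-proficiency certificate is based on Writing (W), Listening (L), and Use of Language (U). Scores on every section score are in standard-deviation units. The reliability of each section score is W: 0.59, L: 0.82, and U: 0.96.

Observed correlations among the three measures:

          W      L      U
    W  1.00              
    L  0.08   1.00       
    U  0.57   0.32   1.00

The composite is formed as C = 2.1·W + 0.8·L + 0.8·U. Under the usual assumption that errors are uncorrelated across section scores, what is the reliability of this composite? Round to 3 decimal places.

0.765

Var(C) = 2.1² + 0.8² + 0.8² + 2·[1.68·0.08 + 1.68·0.57 + 0.64·0.32] = 5.69 + 2.5936 = 8.2836.
With uncorrelated errors the cross-covariances are all true-score covariance, so they carry over unchanged; only the diagonal terms shrink to ρᵢσᵢ².
True-score variance = [2.1²·0.59 + 0.8²·0.82 + 0.8²·0.96] + 2.5936 = 3.7411 + 2.5936 = 6.3347.
Reliability = 6.3347 / 8.2836 = 0.765.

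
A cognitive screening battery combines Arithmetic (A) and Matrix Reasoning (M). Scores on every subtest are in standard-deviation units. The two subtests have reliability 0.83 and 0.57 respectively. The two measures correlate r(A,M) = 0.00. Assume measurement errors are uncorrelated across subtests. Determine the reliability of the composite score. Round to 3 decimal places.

0.700

Var(A+M) = 2 + 2·[0.00] = 2 + 0 = 2.
Because errors are independent across components, Cov(Tᵢ,Tⱼ) = Cov(Xᵢ,Xⱼ); the off-diagonal part of the true-score variance is the same as above.
True-score variance = [0.83 + 0.57] + 0 = 1.4 + 0 = 1.4.
Reliability = 1.4 / 2 = 0.700.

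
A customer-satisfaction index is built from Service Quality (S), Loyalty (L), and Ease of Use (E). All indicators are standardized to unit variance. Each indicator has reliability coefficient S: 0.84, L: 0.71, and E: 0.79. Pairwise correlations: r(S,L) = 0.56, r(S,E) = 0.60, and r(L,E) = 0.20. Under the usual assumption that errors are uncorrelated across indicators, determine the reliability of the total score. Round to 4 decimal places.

0.8846

Var(S+L+E) = 3 + 2·[0.56 + 0.60 + 0.20] = 3 + 2.72 = 5.72.
With uncorrelated errors the cross-covariances are all true-score covariance, so they carry over unchanged; only the diagonal terms shrink to ρᵢσᵢ².
True-score variance = [0.84 + 0.71 + 0.79] + 2.72 = 2.34 + 2.72 = 5.06.
Reliability = 5.06 / 5.72 = 0.8846.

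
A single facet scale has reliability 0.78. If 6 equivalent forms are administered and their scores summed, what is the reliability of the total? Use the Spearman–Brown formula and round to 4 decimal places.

ρ_k = kρ / (1 + (k−1)ρ) = 6·0.78 / (1 + 5·0.78) = 4.680 / 4.900 = 0.9551.

0.9551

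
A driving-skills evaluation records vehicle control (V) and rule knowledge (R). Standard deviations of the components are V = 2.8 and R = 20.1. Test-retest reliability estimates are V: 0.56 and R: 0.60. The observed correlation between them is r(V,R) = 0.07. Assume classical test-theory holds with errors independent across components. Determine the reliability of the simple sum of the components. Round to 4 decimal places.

0.6068

Var(V+R) = 2.8² + 20.1² + 2·[2.8·20.1·0.07] = 411.85 + 7.8792 = 419.729.
With uncorrelated errors the cross-covariances are all true-score covariance, so they carry over unchanged; only the diagonal terms shrink to ρᵢσᵢ².
True-score variance = [2.8²·0.56 + 20.1²·0.60] + 7.8792 = 246.796 + 7.8792 = 254.676.
Reliability = 254.676 / 419.729 = 0.6068.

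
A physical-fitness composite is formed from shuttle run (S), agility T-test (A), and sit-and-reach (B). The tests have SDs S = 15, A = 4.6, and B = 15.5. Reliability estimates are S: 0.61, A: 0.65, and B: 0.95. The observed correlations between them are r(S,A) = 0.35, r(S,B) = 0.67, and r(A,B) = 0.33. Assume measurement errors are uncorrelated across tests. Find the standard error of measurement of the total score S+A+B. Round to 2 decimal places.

Var(total) = 486.41 + 406.908 = 893.318.
True-score variance = 379.241 + 406.908 = 786.149, so reliability = 0.8800.
Error variance = 893.318 − 786.149 = 107.168; SEM = √107.168 = 10.35.

10.35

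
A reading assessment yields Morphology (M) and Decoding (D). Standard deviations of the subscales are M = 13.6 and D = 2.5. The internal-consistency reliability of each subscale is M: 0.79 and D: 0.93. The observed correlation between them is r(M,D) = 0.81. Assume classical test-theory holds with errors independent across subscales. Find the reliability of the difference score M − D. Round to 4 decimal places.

0.7115

Var(M−D) = 13.6² + 2.5² − 2·13.6·2.5·0.81 = 191.21 − 55.08 = 136.13.
With uncorrelated errors the cross-covariances are all true-score covariance, so they carry over unchanged; only the diagonal terms shrink to ρᵢσᵢ².
True-score variance = [13.6²·0.79 + 2.5²·0.93] − 55.08 = 151.931 − 55.08 = 96.8509.
Reliability = 96.8509 / 136.13 = 0.7115.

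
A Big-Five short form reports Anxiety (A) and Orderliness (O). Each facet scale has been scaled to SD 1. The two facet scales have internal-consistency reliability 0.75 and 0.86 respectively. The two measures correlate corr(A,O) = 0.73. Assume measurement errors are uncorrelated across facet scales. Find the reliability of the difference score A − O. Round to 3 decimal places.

0.278

Var(A−O) = 1 + 1 − 2·0.73 = 2 − 1.46 = 0.54.
Because errors are independent across components, Cov(Tᵢ,Tⱼ) = Cov(Xᵢ,Xⱼ); the off-diagonal part of the true-score variance is the same as above.
True-score variance = [0.75 + 0.86] − 1.46 = 1.61 − 1.46 = 0.15.
Reliability = 0.15 / 0.54 = 0.278.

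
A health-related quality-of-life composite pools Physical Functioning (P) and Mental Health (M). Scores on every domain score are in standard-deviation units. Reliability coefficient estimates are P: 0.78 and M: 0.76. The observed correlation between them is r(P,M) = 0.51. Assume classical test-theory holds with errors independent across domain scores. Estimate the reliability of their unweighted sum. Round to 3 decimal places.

0.848

Var(P+M) = 2 + 2·[0.51] = 2 + 1.02 = 3.02.
With uncorrelated errors the cross-covariances are all true-score covariance, so they carry over unchanged; only the diagonal terms shrink to ρᵢσᵢ².
True-score variance = [0.78 + 0.76] + 1.02 = 1.54 + 1.02 = 2.56.
Reliability = 2.56 / 3.02 = 0.848.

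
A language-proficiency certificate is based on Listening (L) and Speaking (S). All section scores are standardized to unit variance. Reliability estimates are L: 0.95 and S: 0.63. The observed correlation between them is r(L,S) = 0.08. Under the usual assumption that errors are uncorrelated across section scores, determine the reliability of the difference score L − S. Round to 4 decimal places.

Var(L−S) = 1 + 1 − 2·0.08 = 2 − 0.16 = 1.84.
With uncorrelated errors the cross-covariances are all true-score covariance, so they carry over unchanged; only the diagonal terms shrink to ρᵢσᵢ².
True-score variance = [0.95 + 0.63] − 0.16 = 1.58 − 0.16 = 1.42.
Reliability = 1.42 / 1.84 = 0.7717.

0.7717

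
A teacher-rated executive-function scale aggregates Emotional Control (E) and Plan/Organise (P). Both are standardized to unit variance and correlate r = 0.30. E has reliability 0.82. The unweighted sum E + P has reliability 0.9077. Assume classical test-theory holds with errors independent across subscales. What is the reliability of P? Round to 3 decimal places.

0.940

Var(E+P) = 2 + 2·0.30 = 2.600.
True-score variance = ρ_E + ρ_P + 2·0.30, so 0.9077 = (0.82 + ρ_P + 0.60) / 2.600.
ρ_P = 0.9077·2.600 − 0.82 − 0.60 = 0.940.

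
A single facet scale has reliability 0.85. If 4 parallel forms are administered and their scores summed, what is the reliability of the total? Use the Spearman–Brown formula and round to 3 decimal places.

0.958

ρ_k = kρ / (1 + (k−1)ρ) = 4·0.85 / (1 + 3·0.85) = 3.400 / 3.550 = 0.958.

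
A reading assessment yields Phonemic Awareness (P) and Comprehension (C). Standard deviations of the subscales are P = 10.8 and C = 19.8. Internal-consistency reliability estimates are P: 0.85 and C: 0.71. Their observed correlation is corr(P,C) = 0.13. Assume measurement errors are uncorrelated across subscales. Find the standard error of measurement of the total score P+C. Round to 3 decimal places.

11.454

Var(total) = 508.68 + 55.5984 = 564.278.
True-score variance = 377.492 + 55.5984 = 433.091, so reliability = 0.7675.
Error variance = 564.278 − 433.091 = 131.188; SEM = √131.188 = 11.454.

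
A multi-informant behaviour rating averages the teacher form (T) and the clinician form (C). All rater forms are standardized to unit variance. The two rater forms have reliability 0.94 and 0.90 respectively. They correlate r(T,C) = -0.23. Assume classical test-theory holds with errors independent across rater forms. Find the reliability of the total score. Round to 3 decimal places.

Var(T+C) = 2 + 2·[(-0.23)] = 2 − 0.46 = 1.54.
Under uncorrelated errors the observed covariances equal the true-score covariances, so only the own-variance terms attenuate.
True-score variance = [0.94 + 0.90] − 0.46 = 1.84 − 0.46 = 1.38.
Reliability = 1.38 / 1.54 = 0.896.

0.896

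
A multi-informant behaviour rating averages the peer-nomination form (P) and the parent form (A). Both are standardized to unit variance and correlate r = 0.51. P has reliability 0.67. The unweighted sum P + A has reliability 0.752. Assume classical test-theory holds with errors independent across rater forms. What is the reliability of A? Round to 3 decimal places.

Var(P+A) = 2 + 2·0.51 = 3.020.
True-score variance = ρ_P + ρ_A + 2·0.51, so 0.752 = (0.67 + ρ_A + 1.02) / 3.020.
ρ_A = 0.752·3.020 − 0.67 − 1.02 = 0.581.

0.581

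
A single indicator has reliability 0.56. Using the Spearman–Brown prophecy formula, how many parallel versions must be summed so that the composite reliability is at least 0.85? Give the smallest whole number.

k ≥ ρ*(1−ρ₁)/(ρ₁(1−ρ*)) = 0.85·0.44 / (0.56·0.15) = 4.452.
Smallest integer k = 5.

5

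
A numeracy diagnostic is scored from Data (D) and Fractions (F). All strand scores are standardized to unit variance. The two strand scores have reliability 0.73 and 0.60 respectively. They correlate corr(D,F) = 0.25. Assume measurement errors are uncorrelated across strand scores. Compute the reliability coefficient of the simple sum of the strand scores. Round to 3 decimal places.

Var(D+F) = 2 + 2·[0.25] = 2 + 0.5 = 2.5.
Under uncorrelated errors the observed covariances equal the true-score covariances, so only the own-variance terms attenuate.
True-score variance = [0.73 + 0.60] + 0.5 = 1.33 + 0.5 = 1.83.
Reliability = 1.83 / 2.5 = 0.732.

0.732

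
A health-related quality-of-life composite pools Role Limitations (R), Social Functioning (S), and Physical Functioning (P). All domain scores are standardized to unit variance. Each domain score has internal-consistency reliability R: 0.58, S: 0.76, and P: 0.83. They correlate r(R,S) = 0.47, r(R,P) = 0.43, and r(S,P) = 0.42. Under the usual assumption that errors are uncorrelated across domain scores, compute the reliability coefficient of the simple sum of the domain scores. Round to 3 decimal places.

0.853

Var(R+S+P) = 3 + 2·[0.47 + 0.43 + 0.42] = 3 + 2.64 = 5.64.
Under uncorrelated errors the observed covariances equal the true-score covariances, so only the own-variance terms attenuate.
True-score variance = [0.58 + 0.76 + 0.83] + 2.64 = 2.17 + 2.64 = 4.81.
Reliability = 4.81 / 5.64 = 0.853.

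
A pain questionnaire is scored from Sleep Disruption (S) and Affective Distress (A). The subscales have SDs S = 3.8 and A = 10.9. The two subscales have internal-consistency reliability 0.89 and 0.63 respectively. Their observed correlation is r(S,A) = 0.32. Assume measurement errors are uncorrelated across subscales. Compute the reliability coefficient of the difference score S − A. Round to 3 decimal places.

0.573

Var(S−A) = 3.8² + 10.9² − 2·3.8·10.9·0.32 = 133.25 − 26.5088 = 106.741.
Because errors are independent across components, Cov(Tᵢ,Tⱼ) = Cov(Xᵢ,Xⱼ); the off-diagonal part of the true-score variance is the same as above.
True-score variance = [3.8²·0.89 + 10.9²·0.63] − 26.5088 = 87.7019 − 26.5088 = 61.1931.
Reliability = 61.1931 / 106.741 = 0.573.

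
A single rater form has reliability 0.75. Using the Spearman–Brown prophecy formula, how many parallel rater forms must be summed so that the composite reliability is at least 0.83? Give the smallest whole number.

k ≥ ρ*(1−ρ₁)/(ρ₁(1−ρ*)) = 0.83·0.25 / (0.75·0.17) = 1.627.
Smallest integer k = 2.

2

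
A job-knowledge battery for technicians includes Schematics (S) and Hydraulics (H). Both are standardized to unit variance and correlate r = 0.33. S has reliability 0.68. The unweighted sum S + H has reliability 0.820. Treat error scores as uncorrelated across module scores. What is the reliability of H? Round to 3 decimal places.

Var(S+H) = 2 + 2·0.33 = 2.660.
True-score variance = ρ_S + ρ_H + 2·0.33, so 0.820 = (0.68 + ρ_H + 0.66) / 2.660.
ρ_H = 0.820·2.660 − 0.68 − 0.66 = 0.841.

0.841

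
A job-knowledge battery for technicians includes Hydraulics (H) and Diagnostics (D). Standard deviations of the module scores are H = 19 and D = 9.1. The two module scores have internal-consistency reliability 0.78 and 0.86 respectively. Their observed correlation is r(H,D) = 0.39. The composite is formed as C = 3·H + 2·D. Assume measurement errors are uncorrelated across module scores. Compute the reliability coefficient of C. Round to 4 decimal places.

0.8266

Var(C) = 3²·19² + 2²·9.1² + 2·[6·19·9.1·0.39] = 3580.24 + 809.172 = 4389.41.
Under uncorrelated errors the observed covariances equal the true-score covariances, so only the own-variance terms attenuate.
True-score variance = [3²·19²·0.78 + 2²·9.1²·0.86] + 809.172 = 2819.09 + 809.172 = 3628.26.
Reliability = 3628.26 / 4389.41 = 0.8266.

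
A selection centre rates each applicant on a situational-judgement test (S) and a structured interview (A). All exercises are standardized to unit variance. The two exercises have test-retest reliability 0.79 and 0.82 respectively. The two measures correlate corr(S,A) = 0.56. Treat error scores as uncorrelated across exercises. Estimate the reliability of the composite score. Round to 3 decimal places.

0.875

Var(S+A) = 2 + 2·[0.56] = 2 + 1.12 = 3.12.
Because errors are independent across components, Cov(Tᵢ,Tⱼ) = Cov(Xᵢ,Xⱼ); the off-diagonal part of the true-score variance is the same as above.
True-score variance = [0.79 + 0.82] + 1.12 = 1.61 + 1.12 = 2.73.
Reliability = 2.73 / 3.12 = 0.875.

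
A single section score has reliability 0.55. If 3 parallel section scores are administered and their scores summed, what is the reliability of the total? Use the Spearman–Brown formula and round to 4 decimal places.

ρ_k = kρ / (1 + (k−1)ρ) = 3·0.55 / (1 + 2·0.55) = 1.650 / 2.100 = 0.7857.

0.7857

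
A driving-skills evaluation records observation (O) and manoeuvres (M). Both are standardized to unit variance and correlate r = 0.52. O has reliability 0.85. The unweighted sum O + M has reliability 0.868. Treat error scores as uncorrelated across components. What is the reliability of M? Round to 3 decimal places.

Var(O+M) = 2 + 2·0.52 = 3.040.
True-score variance = ρ_O + ρ_M + 2·0.52, so 0.868 = (0.85 + ρ_M + 1.04) / 3.040.
ρ_M = 0.868·3.040 − 0.85 − 1.04 = 0.749.

0.749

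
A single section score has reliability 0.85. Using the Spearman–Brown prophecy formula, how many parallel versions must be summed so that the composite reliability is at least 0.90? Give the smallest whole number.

k ≥ ρ*(1−ρ₁)/(ρ₁(1−ρ*)) = 0.90·0.15 / (0.85·0.10) = 1.588.
Smallest integer k = 2.

2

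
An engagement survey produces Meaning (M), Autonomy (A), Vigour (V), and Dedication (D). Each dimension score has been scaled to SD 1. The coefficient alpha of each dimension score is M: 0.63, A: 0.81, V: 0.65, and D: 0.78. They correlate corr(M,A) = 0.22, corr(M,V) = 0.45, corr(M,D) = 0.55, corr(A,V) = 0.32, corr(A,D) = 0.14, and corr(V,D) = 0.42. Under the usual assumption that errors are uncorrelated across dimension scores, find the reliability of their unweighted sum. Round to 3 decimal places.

0.862

Var(M+A+V+D) = 4 + 2·[0.22 + 0.45 + 0.55 + 0.32 + 0.14 + 0.42] = 4 + 4.2 = 8.2.
Under uncorrelated errors the observed covariances equal the true-score covariances, so only the own-variance terms attenuate.
True-score variance = [0.63 + 0.81 + 0.65 + 0.78] + 4.2 = 2.87 + 4.2 = 7.07.
Reliability = 7.07 / 8.2 = 0.862.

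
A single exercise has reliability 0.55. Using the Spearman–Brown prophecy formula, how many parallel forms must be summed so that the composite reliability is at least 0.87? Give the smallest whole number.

k ≥ ρ*(1−ρ₁)/(ρ₁(1−ρ*)) = 0.87·0.45 / (0.55·0.13) = 5.476.
Smallest integer k = 6.

6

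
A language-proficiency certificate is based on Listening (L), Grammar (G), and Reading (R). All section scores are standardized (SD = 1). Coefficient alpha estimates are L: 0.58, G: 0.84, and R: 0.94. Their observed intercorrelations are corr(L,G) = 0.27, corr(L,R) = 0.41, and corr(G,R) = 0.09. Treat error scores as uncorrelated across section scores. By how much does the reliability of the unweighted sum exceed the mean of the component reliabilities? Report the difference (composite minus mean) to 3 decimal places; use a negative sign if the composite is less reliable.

0.072

Var(sum) = 3 + 1.54 = 4.54; true-score variance = 2.36 + 1.54 = 3.9; composite reliability = 0.8590.
Mean component reliability = 0.7867.
Difference = 0.8590 − 0.7867 = 0.072.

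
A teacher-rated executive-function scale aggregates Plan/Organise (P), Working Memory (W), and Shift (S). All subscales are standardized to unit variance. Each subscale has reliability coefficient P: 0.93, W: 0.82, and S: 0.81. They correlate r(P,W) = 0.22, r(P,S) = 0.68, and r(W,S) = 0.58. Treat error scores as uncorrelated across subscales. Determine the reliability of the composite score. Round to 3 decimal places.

Var(P+W+S) = 3 + 2·[0.22 + 0.68 + 0.58] = 3 + 2.96 = 5.96.
With uncorrelated errors the cross-covariances are all true-score covariance, so they carry over unchanged; only the diagonal terms shrink to ρᵢσᵢ².
True-score variance = [0.93 + 0.82 + 0.81] + 2.96 = 2.56 + 2.96 = 5.52.
Reliability = 5.52 / 5.96 = 0.926.

0.926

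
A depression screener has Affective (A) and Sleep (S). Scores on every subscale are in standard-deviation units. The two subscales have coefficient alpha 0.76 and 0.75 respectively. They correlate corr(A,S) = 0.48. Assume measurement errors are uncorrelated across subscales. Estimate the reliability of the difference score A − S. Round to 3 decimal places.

Var(A−S) = 1 + 1 − 2·0.48 = 2 − 0.96 = 1.04.
Because errors are independent across components, Cov(Tᵢ,Tⱼ) = Cov(Xᵢ,Xⱼ); the off-diagonal part of the true-score variance is the same as above.
True-score variance = [0.76 + 0.75] − 0.96 = 1.51 − 0.96 = 0.55.
Reliability = 0.55 / 1.04 = 0.529.

0.529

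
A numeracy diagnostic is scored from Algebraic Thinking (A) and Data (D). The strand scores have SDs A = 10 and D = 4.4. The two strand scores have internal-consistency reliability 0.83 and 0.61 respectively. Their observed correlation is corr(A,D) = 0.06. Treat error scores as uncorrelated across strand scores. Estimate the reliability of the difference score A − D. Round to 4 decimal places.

0.7848

Var(A−D) = 10² + 4.4² − 2·10·4.4·0.06 = 119.36 − 5.28 = 114.08.
With uncorrelated errors the cross-covariances are all true-score covariance, so they carry over unchanged; only the diagonal terms shrink to ρᵢσᵢ².
True-score variance = [10²·0.83 + 4.4²·0.61] − 5.28 = 94.8096 − 5.28 = 89.5296.
Reliability = 89.5296 / 114.08 = 0.7848.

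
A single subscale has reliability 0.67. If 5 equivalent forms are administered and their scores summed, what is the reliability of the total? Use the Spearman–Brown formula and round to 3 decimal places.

ρ_k = kρ / (1 + (k−1)ρ) = 5·0.67 / (1 + 4·0.67) = 3.350 / 3.680 = 0.910.

0.910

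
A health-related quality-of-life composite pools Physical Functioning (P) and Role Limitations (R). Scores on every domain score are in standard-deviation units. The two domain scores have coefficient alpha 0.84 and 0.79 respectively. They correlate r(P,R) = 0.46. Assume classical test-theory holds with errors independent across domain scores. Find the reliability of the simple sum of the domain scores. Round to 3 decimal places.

0.873

Var(P+R) = 2 + 2·[0.46] = 2 + 0.92 = 2.92.
Under uncorrelated errors the observed covariances equal the true-score covariances, so only the own-variance terms attenuate.
True-score variance = [0.84 + 0.79] + 0.92 = 1.63 + 0.92 = 2.55.
Reliability = 2.55 / 2.92 = 0.873.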